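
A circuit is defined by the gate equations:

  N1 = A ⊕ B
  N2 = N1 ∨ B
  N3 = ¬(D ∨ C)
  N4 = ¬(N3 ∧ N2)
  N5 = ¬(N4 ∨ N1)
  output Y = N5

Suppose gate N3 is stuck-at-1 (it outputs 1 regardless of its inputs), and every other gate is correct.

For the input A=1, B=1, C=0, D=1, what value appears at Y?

Propagate with N3 forced: N1=0, N2=1, N3=1 [stuck-at-1], N4=0, N5=1.
So Y = 1. (Without the fault it would be 0.)

1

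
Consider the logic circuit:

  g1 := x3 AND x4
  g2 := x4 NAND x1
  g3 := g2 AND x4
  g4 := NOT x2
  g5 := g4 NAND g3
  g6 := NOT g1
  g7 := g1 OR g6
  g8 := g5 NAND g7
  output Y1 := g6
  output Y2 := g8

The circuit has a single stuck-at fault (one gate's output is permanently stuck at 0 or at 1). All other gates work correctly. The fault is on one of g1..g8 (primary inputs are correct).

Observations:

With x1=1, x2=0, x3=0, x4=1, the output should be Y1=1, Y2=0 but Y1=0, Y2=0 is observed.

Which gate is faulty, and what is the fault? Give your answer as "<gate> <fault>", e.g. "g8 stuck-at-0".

g1 stuck-at-1

Fault-free values for test 1 (x1=1, x2=0, x3=0, x4=1): g1=0, g2=0, g3=0, g4=1, g5=1, g6=1, g7=1, g8=0, giving Y1=1, Y2=0. Observed Y1=0, Y2=0.
Test 1: faults giving observed Y1=0, Y2=0 are {g1 stuck-at-1}.
Only g1 stuck-at-1 is consistent with every test.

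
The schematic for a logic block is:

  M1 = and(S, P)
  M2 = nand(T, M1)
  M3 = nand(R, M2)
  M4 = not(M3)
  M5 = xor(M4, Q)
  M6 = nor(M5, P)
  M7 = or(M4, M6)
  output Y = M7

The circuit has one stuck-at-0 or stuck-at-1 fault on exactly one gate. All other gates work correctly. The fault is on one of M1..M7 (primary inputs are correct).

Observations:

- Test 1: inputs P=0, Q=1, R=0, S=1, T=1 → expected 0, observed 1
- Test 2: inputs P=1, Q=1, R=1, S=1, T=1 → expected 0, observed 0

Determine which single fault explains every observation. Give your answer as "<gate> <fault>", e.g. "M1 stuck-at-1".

M5 stuck-at-0

Fault-free values for test 1 (P=0, Q=1, R=0, S=1, T=1): M1=0, M2=1, M3=1, M4=0, M5=1, M6=0, M7=0, giving Y=0. Observed 1.
Test 1: faults giving observed 1 are {M3 stuck-at-0, M4 stuck-at-1, M5 stuck-at-0, M6 stuck-at-1, M7 stuck-at-1}.
Test 2 (P=1, Q=1, R=1, S=1, T=1): fault-free M1=1, M2=0, M3=1, M4=0, M5=1, M6=0, M7=0 → 0; observed 0. Eliminates M3 stuck-at-0, M4 stuck-at-1, M6 stuck-at-1, M7 stuck-at-1.
Only M5 stuck-at-0 is consistent with every test.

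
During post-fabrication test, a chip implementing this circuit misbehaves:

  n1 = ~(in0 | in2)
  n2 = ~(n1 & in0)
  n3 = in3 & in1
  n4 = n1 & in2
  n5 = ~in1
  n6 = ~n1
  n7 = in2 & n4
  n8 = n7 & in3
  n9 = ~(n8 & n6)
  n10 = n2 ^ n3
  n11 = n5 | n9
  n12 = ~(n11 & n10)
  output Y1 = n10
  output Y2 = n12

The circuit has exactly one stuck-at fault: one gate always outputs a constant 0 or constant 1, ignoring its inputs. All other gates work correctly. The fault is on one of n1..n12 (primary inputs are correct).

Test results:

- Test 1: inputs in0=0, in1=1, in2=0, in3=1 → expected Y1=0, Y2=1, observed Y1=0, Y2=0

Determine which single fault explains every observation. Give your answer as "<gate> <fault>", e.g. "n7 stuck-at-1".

Fault-free values for test 1 (in0=0, in1=1, in2=0, in3=1): n1=1, n2=1, n3=1, n4=0, n5=0, n6=0, n7=0, n8=0, n9=1, n10=0, n11=1, n12=1, giving Y1=0, Y2=1. Observed Y1=0, Y2=0.
Test 1: faults giving observed Y1=0, Y2=0 are {n12 stuck-at-0}.
Only n12 stuck-at-0 is consistent with every test.

n12 stuck-at-0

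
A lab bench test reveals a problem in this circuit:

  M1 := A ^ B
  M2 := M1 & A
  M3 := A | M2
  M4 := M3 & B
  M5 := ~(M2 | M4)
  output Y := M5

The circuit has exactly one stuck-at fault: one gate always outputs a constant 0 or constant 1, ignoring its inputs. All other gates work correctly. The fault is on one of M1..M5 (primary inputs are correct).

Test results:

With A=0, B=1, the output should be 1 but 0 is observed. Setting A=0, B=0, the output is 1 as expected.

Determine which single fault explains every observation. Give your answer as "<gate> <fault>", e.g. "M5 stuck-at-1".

Fault-free values for test 1 (A=0, B=1): M1=1, M2=0, M3=0, M4=0, M5=1, giving Y=1. Observed 0.
Test 1: faults giving observed 0 are {M2 stuck-at-1, M3 stuck-at-1, M4 stuck-at-1, M5 stuck-at-0}.
Test 2 (A=0, B=0): fault-free M1=0, M2=0, M3=0, M4=0, M5=1 → 1; observed 1. Eliminates M2 stuck-at-1, M4 stuck-at-1, M5 stuck-at-0.
Only M3 stuck-at-1 is consistent with every test.

M3 stuck-at-1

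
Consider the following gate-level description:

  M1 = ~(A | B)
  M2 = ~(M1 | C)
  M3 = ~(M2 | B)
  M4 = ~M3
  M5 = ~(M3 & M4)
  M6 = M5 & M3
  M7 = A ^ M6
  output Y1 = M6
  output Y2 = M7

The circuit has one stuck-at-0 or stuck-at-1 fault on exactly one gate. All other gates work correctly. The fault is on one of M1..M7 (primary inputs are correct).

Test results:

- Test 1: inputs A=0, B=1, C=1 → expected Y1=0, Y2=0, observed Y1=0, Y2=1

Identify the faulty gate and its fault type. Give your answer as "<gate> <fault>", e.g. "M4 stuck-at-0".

M7 stuck-at-1

Fault-free values for test 1 (A=0, B=1, C=1): M1=0, M2=0, M3=0, M4=1, M5=1, M6=0, M7=0, giving Y1=0, Y2=0. Observed Y1=0, Y2=1.
Test 1: faults giving observed Y1=0, Y2=1 are {M7 stuck-at-1}.
Only M7 stuck-at-1 is consistent with every test.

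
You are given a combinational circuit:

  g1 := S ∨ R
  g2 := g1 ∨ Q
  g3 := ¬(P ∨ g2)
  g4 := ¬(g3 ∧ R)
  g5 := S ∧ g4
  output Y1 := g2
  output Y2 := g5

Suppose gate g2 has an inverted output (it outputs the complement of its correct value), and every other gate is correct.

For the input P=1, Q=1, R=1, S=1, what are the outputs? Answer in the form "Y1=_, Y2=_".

Y1=0, Y2=1

Propagate with g2 forced: g1=1, g2=0 [inverted output], g3=0, g4=1, g5=1.
So the outputs are Y1=0, Y2=1. (Without the fault they would be Y1=1, Y2=1.)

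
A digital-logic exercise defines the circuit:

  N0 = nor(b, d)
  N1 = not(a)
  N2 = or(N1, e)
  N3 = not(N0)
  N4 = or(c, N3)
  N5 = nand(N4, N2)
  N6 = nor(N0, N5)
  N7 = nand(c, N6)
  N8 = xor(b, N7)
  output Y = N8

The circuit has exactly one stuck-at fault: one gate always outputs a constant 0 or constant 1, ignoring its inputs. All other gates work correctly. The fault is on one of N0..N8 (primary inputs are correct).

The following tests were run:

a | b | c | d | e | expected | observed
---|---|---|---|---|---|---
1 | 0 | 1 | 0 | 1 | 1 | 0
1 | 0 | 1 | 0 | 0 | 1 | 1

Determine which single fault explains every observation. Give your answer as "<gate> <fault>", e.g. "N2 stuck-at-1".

Fault-free values for test 1 (a=1, b=0, c=1, d=0, e=1): N0=1, N1=0, N2=1, N3=0, N4=1, N5=0, N6=0, N7=1, N8=1, giving Y=1. Observed 0.
Test 1: faults giving observed 0 are {N0 stuck-at-0, N6 stuck-at-1, N7 stuck-at-0, N8 stuck-at-0}.
Test 2 (a=1, b=0, c=1, d=0, e=0): fault-free N0=1, N1=0, N2=0, N3=0, N4=1, N5=1, N6=0, N7=1, N8=1 → 1; observed 1. Eliminates N6 stuck-at-1, N7 stuck-at-0, N8 stuck-at-0.
Only N0 stuck-at-0 is consistent with every test.

N0 stuck-at-0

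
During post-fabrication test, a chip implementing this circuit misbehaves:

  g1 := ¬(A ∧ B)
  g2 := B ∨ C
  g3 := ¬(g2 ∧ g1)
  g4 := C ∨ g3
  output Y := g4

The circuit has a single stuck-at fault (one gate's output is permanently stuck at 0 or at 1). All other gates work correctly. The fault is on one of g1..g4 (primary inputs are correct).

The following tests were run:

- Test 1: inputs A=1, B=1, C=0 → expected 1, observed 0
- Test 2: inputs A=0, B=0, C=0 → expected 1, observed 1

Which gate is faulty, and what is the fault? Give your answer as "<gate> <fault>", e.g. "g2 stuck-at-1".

g1 stuck-at-1

Fault-free values for test 1 (A=1, B=1, C=0): g1=0, g2=1, g3=1, g4=1, giving Y=1. Observed 0.
Test 1: faults giving observed 0 are {g1 stuck-at-1, g3 stuck-at-0, g4 stuck-at-0}.
Test 2 (A=0, B=0, C=0): fault-free g1=1, g2=0, g3=1, g4=1 → 1; observed 1. Eliminates g3 stuck-at-0, g4 stuck-at-0.
Only g1 stuck-at-1 is consistent with every test.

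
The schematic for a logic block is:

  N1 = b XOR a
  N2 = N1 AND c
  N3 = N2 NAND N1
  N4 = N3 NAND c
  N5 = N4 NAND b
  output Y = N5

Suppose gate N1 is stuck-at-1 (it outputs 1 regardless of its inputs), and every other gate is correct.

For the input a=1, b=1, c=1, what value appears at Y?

0

Propagate with N1 forced: N1=1 [stuck-at-1], N2=1, N3=0, N4=1, N5=0.
So Y = 0. (Without the fault it would be 1.)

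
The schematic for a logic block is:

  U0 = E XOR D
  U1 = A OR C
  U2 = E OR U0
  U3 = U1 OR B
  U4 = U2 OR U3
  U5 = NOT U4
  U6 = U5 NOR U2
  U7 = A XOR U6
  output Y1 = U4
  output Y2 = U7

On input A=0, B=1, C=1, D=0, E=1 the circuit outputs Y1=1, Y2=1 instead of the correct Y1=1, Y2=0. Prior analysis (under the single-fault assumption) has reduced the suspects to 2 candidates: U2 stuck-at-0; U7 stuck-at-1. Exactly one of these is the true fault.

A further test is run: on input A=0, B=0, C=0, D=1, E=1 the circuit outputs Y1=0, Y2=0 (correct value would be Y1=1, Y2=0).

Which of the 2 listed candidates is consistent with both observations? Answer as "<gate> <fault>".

U2 stuck-at-0

Evaluate each candidate on input A=0, B=0, C=0, D=1, E=1:
  U2 stuck-at-0: U0=0, U1=0, U2=0 [stuck-at-0], U3=0, U4=0, U5=1, U6=0, U7=0 → Y1=0, Y2=0 — matches
  U7 stuck-at-1: U0=0, U1=0, U2=1, U3=0, U4=1, U5=0, U6=0, U7=1 [stuck-at-1] → Y1=1, Y2=1 — eliminated
Only U2 stuck-at-0 reproduces the observed Y1=0, Y2=0.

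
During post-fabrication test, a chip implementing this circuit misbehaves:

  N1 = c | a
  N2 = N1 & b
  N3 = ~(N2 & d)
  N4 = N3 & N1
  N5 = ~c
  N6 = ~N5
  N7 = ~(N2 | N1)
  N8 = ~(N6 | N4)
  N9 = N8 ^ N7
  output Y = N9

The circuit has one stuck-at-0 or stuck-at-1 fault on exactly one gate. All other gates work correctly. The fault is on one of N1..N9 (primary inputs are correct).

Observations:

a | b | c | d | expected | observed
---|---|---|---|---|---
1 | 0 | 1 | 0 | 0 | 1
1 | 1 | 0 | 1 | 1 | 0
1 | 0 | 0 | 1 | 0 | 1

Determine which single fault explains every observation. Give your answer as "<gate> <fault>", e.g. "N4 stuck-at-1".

N7 stuck-at-1

Fault-free values for test 1 (a=1, b=0, c=1, d=0): N1=1, N2=0, N3=1, N4=1, N5=0, N6=1, N7=0, N8=0, N9=0, giving Y=0. Observed 1.
Test 1: faults giving observed 1 are {N1 stuck-at-0, N7 stuck-at-1, N8 stuck-at-1, N9 stuck-at-1}.
Test 2 (a=1, b=1, c=0, d=1): fault-free N1=1, N2=1, N3=0, N4=0, N5=1, N6=0, N7=0, N8=1, N9=1 → 1; observed 0. Eliminates N8 stuck-at-1, N9 stuck-at-1.
Test 3 (a=1, b=0, c=0, d=1): fault-free N1=1, N2=0, N3=1, N4=1, N5=1, N6=0, N7=0, N8=0, N9=0 → 0; observed 1. Eliminates N1 stuck-at-0.
Only N7 stuck-at-1 is consistent with every test.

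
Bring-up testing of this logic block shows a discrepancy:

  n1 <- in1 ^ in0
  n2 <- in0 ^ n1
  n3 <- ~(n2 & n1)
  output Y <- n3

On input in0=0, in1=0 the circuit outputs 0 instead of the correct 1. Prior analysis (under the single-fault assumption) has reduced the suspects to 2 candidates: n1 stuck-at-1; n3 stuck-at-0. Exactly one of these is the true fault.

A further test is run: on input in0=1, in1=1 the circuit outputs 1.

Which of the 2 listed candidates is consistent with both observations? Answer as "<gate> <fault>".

Evaluate each candidate on input in0=1, in1=1:
  n1 stuck-at-1: n1=1 [stuck-at-1], n2=0, n3=1 → 1 — matches
  n3 stuck-at-0: n1=0, n2=1, n3=0 [stuck-at-0] → 0 — eliminated
Only n1 stuck-at-1 reproduces the observed 1.

n1 stuck-at-1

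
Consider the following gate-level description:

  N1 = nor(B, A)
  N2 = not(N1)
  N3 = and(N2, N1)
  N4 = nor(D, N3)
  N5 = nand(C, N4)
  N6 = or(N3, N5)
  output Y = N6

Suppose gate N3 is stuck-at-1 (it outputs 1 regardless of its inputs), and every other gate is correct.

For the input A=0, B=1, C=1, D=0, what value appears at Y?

1

Propagate with N3 forced: N1=0, N2=1, N3=1 [stuck-at-1], N4=0, N5=1, N6=1.
So Y = 1. (Without the fault it would be 0.)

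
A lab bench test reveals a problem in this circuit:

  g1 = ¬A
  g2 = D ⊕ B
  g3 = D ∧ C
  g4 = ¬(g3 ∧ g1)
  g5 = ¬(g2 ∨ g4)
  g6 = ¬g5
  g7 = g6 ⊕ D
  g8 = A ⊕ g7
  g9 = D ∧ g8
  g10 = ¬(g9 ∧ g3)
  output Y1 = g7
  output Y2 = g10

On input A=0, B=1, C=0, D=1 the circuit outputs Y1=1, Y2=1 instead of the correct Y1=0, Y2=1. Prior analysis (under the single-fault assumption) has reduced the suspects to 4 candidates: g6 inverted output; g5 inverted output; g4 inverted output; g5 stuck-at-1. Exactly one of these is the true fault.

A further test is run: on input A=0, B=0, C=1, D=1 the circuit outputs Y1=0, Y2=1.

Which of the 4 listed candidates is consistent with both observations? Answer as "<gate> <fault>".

g4 inverted output

Evaluate each candidate on input A=0, B=0, C=1, D=1:
  g6 inverted output: g1=1, g2=1, g3=1, g4=0, g5=0, g6=0 [inverted output], g7=1, g8=1, g9=1, g10=0 → Y1=1, Y2=0 — eliminated
  g5 inverted output: g1=1, g2=1, g3=1, g4=0, g5=1 [inverted output], g6=0, g7=1, g8=1, g9=1, g10=0 → Y1=1, Y2=0 — eliminated
  g4 inverted output: g1=1, g2=1, g3=1, g4=1 [inverted output], g5=0, g6=1, g7=0, g8=0, g9=0, g10=1 → Y1=0, Y2=1 — matches
  g5 stuck-at-1: g1=1, g2=1, g3=1, g4=0, g5=1 [stuck-at-1], g6=0, g7=1, g8=1, g9=1, g10=0 → Y1=1, Y2=0 — eliminated
Only g4 inverted output reproduces the observed Y1=0, Y2=1.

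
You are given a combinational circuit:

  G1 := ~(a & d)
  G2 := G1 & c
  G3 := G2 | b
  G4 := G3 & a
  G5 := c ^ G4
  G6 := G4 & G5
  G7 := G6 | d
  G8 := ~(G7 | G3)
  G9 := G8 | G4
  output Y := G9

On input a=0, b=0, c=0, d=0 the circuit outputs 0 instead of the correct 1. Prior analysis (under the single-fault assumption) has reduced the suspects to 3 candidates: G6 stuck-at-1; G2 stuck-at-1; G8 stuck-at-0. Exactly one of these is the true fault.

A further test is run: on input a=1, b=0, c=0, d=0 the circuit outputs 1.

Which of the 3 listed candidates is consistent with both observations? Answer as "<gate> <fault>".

Evaluate each candidate on input a=1, b=0, c=0, d=0:
  G6 stuck-at-1: G1=1, G2=0, G3=0, G4=0, G5=0, G6=1 [stuck-at-1], G7=1, G8=0, G9=0 → 0 — eliminated
  G2 stuck-at-1: G1=1, G2=1 [stuck-at-1], G3=1, G4=1, G5=1, G6=1, G7=1, G8=0, G9=1 → 1 — matches
  G8 stuck-at-0: G1=1, G2=0, G3=0, G4=0, G5=0, G6=0, G7=0, G8=0 [stuck-at-0], G9=0 → 0 — eliminated
Only G2 stuck-at-1 reproduces the observed 1.

G2 stuck-at-1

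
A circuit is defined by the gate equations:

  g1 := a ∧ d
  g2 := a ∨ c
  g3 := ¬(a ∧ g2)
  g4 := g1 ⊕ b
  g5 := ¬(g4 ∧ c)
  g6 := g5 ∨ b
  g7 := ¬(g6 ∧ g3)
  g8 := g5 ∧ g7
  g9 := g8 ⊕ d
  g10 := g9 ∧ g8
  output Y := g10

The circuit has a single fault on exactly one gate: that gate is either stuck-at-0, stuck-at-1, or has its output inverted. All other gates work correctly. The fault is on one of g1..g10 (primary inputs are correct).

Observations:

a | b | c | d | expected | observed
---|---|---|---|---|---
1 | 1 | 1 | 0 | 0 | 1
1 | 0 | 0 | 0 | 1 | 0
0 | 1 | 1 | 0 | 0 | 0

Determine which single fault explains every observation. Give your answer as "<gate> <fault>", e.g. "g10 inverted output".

Fault-free values for test 1 (a=1, b=1, c=1, d=0): g1=0, g2=1, g3=0, g4=1, g5=0, g6=1, g7=1, g8=0, g9=0, g10=0, giving Y=0. Observed 1.
Test 1: faults giving observed 1 are {g1 stuck-at-1, g1 inverted output, g4 stuck-at-0, g4 inverted output, g5 stuck-at-1, g5 inverted output, g8 stuck-at-1, g8 inverted output, g10 stuck-at-1, g10 inverted output}.
Test 2 (a=1, b=0, c=0, d=0): fault-free g1=0, g2=1, g3=0, g4=0, g5=1, g6=1, g7=1, g8=1, g9=1, g10=1 → 1; observed 0. Eliminates g1 stuck-at-1, g1 inverted output, g4 stuck-at-0, g4 inverted output, g5 stuck-at-1, g8 stuck-at-1, g10 stuck-at-1.
Test 3 (a=0, b=1, c=1, d=0): fault-free g1=0, g2=1, g3=1, g4=1, g5=0, g6=1, g7=0, g8=0, g9=0, g10=0 → 0; observed 0. Eliminates g8 inverted output, g10 inverted output.
Only g5 inverted output is consistent with every test.

g5 inverted output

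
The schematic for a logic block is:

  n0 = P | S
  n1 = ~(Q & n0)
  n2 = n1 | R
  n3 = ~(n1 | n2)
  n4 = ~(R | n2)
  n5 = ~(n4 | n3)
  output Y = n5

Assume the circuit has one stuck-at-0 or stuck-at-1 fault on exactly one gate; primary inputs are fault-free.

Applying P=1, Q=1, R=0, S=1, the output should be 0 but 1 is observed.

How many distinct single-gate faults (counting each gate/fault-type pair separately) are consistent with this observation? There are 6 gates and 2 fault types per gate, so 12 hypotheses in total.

4

Fault-free: n0=1, n1=0, n2=0, n3=1, n4=1, n5=0 → 0. Observed 1.
  n0 stuck-at-0: output 1 ✓
  n0 stuck-at-1: output 0 ✗
  n1 stuck-at-0: output 0 ✗
  n1 stuck-at-1: output 1 ✓
  n2 stuck-at-0: output 0 ✗
  n2 stuck-at-1: output 1 ✓
  n3 stuck-at-0: output 0 ✗
  n3 stuck-at-1: output 0 ✗
  n4 stuck-at-0: output 0 ✗
  n4 stuck-at-1: output 0 ✗
  n5 stuck-at-0: output 0 ✗
  n5 stuck-at-1: output 1 ✓
Consistent faults: {n0 stuck-at-0, n1 stuck-at-1, n2 stuck-at-1, n5 stuck-at-1} — 4 in all.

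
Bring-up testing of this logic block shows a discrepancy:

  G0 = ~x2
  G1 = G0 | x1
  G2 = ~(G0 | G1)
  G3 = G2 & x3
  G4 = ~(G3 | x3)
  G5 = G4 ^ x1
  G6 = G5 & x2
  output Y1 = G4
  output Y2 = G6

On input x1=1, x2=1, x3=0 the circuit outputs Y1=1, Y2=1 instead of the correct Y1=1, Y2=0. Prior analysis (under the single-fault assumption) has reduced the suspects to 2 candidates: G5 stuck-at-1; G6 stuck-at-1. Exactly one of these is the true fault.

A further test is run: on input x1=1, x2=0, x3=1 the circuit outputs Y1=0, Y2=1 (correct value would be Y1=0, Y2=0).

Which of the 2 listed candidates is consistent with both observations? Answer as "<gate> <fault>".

G6 stuck-at-1

Evaluate each candidate on input x1=1, x2=0, x3=1:
  G5 stuck-at-1: G0=1, G1=1, G2=0, G3=0, G4=0, G5=1 [stuck-at-1], G6=0 → Y1=0, Y2=0 — eliminated
  G6 stuck-at-1: G0=1, G1=1, G2=0, G3=0, G4=0, G5=1, G6=1 [stuck-at-1] → Y1=0, Y2=1 — matches
Only G6 stuck-at-1 reproduces the observed Y1=0, Y2=1.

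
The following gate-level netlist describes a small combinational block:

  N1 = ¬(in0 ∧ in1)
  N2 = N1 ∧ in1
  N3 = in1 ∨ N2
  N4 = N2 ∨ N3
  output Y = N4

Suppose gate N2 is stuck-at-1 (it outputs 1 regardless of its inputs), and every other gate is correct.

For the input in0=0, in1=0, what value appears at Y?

Propagate with N2 forced: N1=1, N2=1 [stuck-at-1], N3=1, N4=1.
So Y = 1. (Without the fault it would be 0.)

1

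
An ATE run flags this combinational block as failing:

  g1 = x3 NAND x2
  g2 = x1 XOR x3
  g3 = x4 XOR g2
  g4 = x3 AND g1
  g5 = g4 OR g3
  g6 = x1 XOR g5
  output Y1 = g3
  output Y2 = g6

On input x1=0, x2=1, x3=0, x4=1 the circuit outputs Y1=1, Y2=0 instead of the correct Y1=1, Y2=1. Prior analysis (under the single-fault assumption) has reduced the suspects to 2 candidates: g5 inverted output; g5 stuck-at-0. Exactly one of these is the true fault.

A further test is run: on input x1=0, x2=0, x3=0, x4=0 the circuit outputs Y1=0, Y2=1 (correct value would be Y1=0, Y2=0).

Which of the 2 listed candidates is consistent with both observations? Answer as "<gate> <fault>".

g5 inverted output

Evaluate each candidate on input x1=0, x2=0, x3=0, x4=0:
  g5 inverted output: g1=1, g2=0, g3=0, g4=0, g5=1 [inverted output], g6=1 → Y1=0, Y2=1 — matches
  g5 stuck-at-0: g1=1, g2=0, g3=0, g4=0, g5=0 [stuck-at-0], g6=0 → Y1=0, Y2=0 — eliminated
Only g5 inverted output reproduces the observed Y1=0, Y2=1.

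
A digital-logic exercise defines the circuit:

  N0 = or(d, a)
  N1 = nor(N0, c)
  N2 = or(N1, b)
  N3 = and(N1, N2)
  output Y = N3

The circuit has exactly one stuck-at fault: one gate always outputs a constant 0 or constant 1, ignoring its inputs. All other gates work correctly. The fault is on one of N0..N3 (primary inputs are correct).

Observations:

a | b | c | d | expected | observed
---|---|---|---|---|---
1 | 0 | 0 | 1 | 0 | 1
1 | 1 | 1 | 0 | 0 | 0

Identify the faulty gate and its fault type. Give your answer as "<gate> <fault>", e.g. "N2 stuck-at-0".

Fault-free values for test 1 (a=1, b=0, c=0, d=1): N0=1, N1=0, N2=0, N3=0, giving Y=0. Observed 1.
Test 1: faults giving observed 1 are {N0 stuck-at-0, N1 stuck-at-1, N3 stuck-at-1}.
Test 2 (a=1, b=1, c=1, d=0): fault-free N0=1, N1=0, N2=1, N3=0 → 0; observed 0. Eliminates N1 stuck-at-1, N3 stuck-at-1.
Only N0 stuck-at-0 is consistent with every test.

N0 stuck-at-0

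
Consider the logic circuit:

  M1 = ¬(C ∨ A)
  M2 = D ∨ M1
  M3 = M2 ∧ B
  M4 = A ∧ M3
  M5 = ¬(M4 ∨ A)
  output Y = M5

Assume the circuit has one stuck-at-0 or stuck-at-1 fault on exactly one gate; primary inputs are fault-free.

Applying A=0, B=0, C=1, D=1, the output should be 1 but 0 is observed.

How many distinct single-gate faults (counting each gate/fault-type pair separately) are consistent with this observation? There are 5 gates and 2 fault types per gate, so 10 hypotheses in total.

2

Fault-free: M1=0, M2=1, M3=0, M4=0, M5=1 → 1. Observed 0.
  M1 stuck-at-0: output 1 ✗
  M1 stuck-at-1: output 1 ✗
  M2 stuck-at-0: output 1 ✗
  M2 stuck-at-1: output 1 ✗
  M3 stuck-at-0: output 1 ✗
  M3 stuck-at-1: output 1 ✗
  M4 stuck-at-0: output 1 ✗
  M4 stuck-at-1: output 0 ✓
  M5 stuck-at-0: output 0 ✓
  M5 stuck-at-1: output 1 ✗
Consistent faults: {M4 stuck-at-1, M5 stuck-at-0} — 2 in all.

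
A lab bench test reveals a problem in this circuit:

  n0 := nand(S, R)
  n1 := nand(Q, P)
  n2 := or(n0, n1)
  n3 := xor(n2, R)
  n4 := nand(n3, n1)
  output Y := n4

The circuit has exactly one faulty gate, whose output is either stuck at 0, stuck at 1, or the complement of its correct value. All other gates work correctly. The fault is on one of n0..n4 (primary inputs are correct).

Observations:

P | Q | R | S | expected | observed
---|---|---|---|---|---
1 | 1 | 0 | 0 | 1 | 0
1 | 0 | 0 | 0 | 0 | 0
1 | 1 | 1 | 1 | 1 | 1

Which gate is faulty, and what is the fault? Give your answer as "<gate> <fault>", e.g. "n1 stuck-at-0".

Fault-free values for test 1 (P=1, Q=1, R=0, S=0): n0=1, n1=0, n2=1, n3=1, n4=1, giving Y=1. Observed 0.
Test 1: faults giving observed 0 are {n1 stuck-at-1, n1 inverted output, n4 stuck-at-0, n4 inverted output}.
Test 2 (P=1, Q=0, R=0, S=0): fault-free n0=1, n1=1, n2=1, n3=1, n4=0 → 0; observed 0. Eliminates n1 inverted output, n4 inverted output.
Test 3 (P=1, Q=1, R=1, S=1): fault-free n0=0, n1=0, n2=0, n3=1, n4=1 → 1; observed 1. Eliminates n4 stuck-at-0.
Only n1 stuck-at-1 is consistent with every test.

n1 stuck-at-1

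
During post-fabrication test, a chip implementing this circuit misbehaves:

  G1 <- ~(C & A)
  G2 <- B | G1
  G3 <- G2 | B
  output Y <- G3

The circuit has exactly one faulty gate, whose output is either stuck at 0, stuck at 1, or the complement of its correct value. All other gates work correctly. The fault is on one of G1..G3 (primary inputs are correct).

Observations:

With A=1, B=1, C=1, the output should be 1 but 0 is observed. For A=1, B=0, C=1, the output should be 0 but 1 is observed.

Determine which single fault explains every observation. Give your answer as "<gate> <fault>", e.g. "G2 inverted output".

G3 inverted output

Fault-free values for test 1 (A=1, B=1, C=1): G1=0, G2=1, G3=1, giving Y=1. Observed 0.
Test 1: faults giving observed 0 are {G3 stuck-at-0, G3 inverted output}.
Test 2 (A=1, B=0, C=1): fault-free G1=0, G2=0, G3=0 → 0; observed 1. Eliminates G3 stuck-at-0.
Only G3 inverted output is consistent with every test.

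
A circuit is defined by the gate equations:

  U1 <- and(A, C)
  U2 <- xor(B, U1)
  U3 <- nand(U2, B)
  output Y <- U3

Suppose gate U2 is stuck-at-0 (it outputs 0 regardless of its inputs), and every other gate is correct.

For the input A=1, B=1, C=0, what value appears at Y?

1

Propagate with U2 forced: U1=0, U2=0 [stuck-at-0], U3=1.
So Y = 1. (Without the fault it would be 0.)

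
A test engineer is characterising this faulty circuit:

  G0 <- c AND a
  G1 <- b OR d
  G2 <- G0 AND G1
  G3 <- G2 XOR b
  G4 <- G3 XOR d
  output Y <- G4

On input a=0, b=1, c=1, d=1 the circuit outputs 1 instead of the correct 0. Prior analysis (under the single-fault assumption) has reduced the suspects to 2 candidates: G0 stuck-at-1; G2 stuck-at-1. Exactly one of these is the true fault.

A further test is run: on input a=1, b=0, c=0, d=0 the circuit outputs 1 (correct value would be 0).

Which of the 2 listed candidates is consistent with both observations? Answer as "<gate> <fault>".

Evaluate each candidate on input a=1, b=0, c=0, d=0:
  G0 stuck-at-1: G0=1 [stuck-at-1], G1=0, G2=0, G3=0, G4=0 → 0 — eliminated
  G2 stuck-at-1: G0=0, G1=0, G2=1 [stuck-at-1], G3=1, G4=1 → 1 — matches
Only G2 stuck-at-1 reproduces the observed 1.

G2 stuck-at-1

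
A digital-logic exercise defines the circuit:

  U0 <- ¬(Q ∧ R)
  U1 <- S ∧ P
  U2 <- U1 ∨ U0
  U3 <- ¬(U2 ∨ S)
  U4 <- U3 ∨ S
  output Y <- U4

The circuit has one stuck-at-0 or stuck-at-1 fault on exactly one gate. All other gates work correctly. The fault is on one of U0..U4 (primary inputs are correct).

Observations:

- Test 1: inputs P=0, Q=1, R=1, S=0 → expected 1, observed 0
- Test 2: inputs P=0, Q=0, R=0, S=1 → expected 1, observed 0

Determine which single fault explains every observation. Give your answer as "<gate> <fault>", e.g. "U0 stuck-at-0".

Fault-free values for test 1 (P=0, Q=1, R=1, S=0): U0=0, U1=0, U2=0, U3=1, U4=1, giving Y=1. Observed 0.
Test 1: faults giving observed 0 are {U0 stuck-at-1, U1 stuck-at-1, U2 stuck-at-1, U3 stuck-at-0, U4 stuck-at-0}.
Test 2 (P=0, Q=0, R=0, S=1): fault-free U0=1, U1=0, U2=1, U3=0, U4=1 → 1; observed 0. Eliminates U0 stuck-at-1, U1 stuck-at-1, U2 stuck-at-1, U3 stuck-at-0.
Only U4 stuck-at-0 is consistent with every test.

U4 stuck-at-0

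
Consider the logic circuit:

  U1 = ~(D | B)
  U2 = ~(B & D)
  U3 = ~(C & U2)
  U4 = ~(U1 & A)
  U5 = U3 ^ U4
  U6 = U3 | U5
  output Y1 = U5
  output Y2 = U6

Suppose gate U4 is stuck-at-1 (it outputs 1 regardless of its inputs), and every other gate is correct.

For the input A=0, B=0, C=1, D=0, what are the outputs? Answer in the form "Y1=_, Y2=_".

Propagate with U4 forced: U1=1, U2=1, U3=0, U4=1 [stuck-at-1], U5=1, U6=1.
So the outputs are Y1=1, Y2=1. (Same as the fault-free value — the fault is masked on this input.)

Y1=1, Y2=1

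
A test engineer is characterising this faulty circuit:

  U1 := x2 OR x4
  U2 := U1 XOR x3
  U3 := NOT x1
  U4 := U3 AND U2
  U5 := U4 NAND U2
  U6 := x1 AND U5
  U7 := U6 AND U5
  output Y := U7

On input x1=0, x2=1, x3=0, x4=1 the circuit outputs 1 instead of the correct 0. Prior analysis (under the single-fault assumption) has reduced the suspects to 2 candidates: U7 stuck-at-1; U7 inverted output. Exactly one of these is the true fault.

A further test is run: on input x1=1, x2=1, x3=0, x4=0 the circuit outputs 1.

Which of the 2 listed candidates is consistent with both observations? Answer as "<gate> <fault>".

U7 stuck-at-1

Evaluate each candidate on input x1=1, x2=1, x3=0, x4=0:
  U7 stuck-at-1: U1=1, U2=1, U3=0, U4=0, U5=1, U6=1, U7=1 [stuck-at-1] → 1 — matches
  U7 inverted output: U1=1, U2=1, U3=0, U4=0, U5=1, U6=1, U7=0 [inverted output] → 0 — eliminated
Only U7 stuck-at-1 reproduces the observed 1.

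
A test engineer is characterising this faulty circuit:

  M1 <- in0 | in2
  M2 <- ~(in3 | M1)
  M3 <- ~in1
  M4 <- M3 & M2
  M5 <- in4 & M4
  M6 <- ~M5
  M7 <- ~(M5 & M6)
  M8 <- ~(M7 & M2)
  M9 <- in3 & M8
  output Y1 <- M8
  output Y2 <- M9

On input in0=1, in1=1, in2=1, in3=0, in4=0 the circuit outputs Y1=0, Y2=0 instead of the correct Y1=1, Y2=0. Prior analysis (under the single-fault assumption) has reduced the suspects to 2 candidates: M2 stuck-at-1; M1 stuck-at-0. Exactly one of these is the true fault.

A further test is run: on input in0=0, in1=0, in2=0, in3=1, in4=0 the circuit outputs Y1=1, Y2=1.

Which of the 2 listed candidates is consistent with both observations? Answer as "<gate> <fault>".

Evaluate each candidate on input in0=0, in1=0, in2=0, in3=1, in4=0:
  M2 stuck-at-1: M1=0, M2=1 [stuck-at-1], M3=1, M4=1, M5=0, M6=1, M7=1, M8=0, M9=0 → Y1=0, Y2=0 — eliminated
  M1 stuck-at-0: M1=0 [stuck-at-0], M2=0, M3=1, M4=0, M5=0, M6=1, M7=1, M8=1, M9=1 → Y1=1, Y2=1 — matches
Only M1 stuck-at-0 reproduces the observed Y1=1, Y2=1.

M1 stuck-at-0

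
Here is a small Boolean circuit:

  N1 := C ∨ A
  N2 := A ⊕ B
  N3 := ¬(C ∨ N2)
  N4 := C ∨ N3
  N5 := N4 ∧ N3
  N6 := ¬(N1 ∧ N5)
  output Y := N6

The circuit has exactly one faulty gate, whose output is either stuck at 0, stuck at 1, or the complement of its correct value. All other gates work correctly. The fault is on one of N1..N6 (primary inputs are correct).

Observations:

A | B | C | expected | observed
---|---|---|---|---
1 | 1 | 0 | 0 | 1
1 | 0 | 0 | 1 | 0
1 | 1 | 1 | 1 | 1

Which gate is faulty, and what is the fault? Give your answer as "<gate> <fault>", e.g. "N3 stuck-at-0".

N2 inverted output

Fault-free values for test 1 (A=1, B=1, C=0): N1=1, N2=0, N3=1, N4=1, N5=1, N6=0, giving Y=0. Observed 1.
Test 1: faults giving observed 1 are {N1 stuck-at-0, N1 inverted output, N2 stuck-at-1, N2 inverted output, N3 stuck-at-0, N3 inverted output, N4 stuck-at-0, N4 inverted output, N5 stuck-at-0, N5 inverted output, N6 stuck-at-1, N6 inverted output}.
Test 2 (A=1, B=0, C=0): fault-free N1=1, N2=1, N3=0, N4=0, N5=0, N6=1 → 1; observed 0. Eliminates N1 stuck-at-0, N1 inverted output, N2 stuck-at-1, N3 stuck-at-0, N4 stuck-at-0, N4 inverted output, N5 stuck-at-0, N6 stuck-at-1.
Test 3 (A=1, B=1, C=1): fault-free N1=1, N2=0, N3=0, N4=1, N5=0, N6=1 → 1; observed 1. Eliminates N3 inverted output, N5 inverted output, N6 inverted output.
Only N2 inverted output is consistent with every test.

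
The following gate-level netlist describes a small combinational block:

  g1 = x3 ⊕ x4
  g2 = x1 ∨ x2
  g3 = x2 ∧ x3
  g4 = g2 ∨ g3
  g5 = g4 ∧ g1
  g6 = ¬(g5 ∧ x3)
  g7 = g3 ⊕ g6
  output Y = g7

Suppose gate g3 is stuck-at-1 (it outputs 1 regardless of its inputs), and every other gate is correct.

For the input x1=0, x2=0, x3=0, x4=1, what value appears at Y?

Propagate with g3 forced: g1=1, g2=0, g3=1 [stuck-at-1], g4=1, g5=1, g6=1, g7=0.
So Y = 0. (Without the fault it would be 1.)

0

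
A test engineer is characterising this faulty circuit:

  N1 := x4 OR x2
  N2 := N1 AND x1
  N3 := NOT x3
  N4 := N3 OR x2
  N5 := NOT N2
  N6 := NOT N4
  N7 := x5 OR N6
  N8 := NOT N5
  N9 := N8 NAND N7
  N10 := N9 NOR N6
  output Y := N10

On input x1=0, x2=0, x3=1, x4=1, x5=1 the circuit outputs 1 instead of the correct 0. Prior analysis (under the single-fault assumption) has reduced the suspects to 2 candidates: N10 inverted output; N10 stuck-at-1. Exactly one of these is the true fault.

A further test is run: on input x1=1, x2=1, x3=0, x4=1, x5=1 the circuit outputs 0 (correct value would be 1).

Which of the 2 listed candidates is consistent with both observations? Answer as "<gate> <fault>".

N10 inverted output

Evaluate each candidate on input x1=1, x2=1, x3=0, x4=1, x5=1:
  N10 inverted output: N1=1, N2=1, N3=1, N4=1, N5=0, N6=0, N7=1, N8=1, N9=0, N10=0 [inverted output] → 0 — matches
  N10 stuck-at-1: N1=1, N2=1, N3=1, N4=1, N5=0, N6=0, N7=1, N8=1, N9=0, N10=1 [stuck-at-1] → 1 — eliminated
Only N10 inverted output reproduces the observed 0.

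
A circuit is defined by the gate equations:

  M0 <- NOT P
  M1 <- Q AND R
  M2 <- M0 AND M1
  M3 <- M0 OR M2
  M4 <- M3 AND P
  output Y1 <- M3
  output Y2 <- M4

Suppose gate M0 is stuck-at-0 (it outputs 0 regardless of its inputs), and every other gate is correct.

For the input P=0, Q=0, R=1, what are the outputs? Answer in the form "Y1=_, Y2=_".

Y1=0, Y2=0

Propagate with M0 forced: M0=0 [stuck-at-0], M1=0, M2=0, M3=0, M4=0.
So the outputs are Y1=0, Y2=0. (Without the fault they would be Y1=1, Y2=0.)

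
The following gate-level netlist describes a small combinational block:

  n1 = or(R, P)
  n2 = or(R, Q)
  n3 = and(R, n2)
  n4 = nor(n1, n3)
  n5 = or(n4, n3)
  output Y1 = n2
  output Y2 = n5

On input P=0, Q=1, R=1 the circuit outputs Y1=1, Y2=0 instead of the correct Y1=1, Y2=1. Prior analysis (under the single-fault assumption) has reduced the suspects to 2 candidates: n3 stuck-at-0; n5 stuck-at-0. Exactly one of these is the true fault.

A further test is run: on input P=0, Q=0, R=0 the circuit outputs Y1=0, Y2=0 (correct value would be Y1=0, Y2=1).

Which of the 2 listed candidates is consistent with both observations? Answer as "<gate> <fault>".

n5 stuck-at-0

Evaluate each candidate on input P=0, Q=0, R=0:
  n3 stuck-at-0: n1=0, n2=0, n3=0 [stuck-at-0], n4=1, n5=1 → Y1=0, Y2=1 — eliminated
  n5 stuck-at-0: n1=0, n2=0, n3=0, n4=1, n5=0 [stuck-at-0] → Y1=0, Y2=0 — matches
Only n5 stuck-at-0 reproduces the observed Y1=0, Y2=0.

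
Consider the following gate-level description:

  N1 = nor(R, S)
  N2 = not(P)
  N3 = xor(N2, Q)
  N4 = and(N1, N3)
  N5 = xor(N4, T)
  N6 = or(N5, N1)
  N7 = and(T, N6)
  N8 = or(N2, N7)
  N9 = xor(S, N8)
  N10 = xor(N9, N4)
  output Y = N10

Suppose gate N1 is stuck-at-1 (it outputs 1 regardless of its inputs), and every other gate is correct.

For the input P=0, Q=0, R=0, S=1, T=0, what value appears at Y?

Propagate with N1 forced: N1=1 [stuck-at-1], N2=1, N3=1, N4=1, N5=1, N6=1, N7=0, N8=1, N9=0, N10=1.
So Y = 1. (Without the fault it would be 0.)

1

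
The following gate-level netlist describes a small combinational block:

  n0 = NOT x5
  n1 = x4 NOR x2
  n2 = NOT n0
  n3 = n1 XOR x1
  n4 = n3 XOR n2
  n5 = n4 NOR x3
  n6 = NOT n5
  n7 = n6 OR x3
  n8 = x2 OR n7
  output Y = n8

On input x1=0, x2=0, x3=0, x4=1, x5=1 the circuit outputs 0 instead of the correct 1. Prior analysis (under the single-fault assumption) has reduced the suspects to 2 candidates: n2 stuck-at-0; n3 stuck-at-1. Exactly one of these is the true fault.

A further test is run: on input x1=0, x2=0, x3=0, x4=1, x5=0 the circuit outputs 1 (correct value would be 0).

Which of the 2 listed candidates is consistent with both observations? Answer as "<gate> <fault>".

Evaluate each candidate on input x1=0, x2=0, x3=0, x4=1, x5=0:
  n2 stuck-at-0: n0=1, n1=0, n2=0 [stuck-at-0], n3=0, n4=0, n5=1, n6=0, n7=0, n8=0 → 0 — eliminated
  n3 stuck-at-1: n0=1, n1=0, n2=0, n3=1 [stuck-at-1], n4=1, n5=0, n6=1, n7=1, n8=1 → 1 — matches
Only n3 stuck-at-1 reproduces the observed 1.

n3 stuck-at-1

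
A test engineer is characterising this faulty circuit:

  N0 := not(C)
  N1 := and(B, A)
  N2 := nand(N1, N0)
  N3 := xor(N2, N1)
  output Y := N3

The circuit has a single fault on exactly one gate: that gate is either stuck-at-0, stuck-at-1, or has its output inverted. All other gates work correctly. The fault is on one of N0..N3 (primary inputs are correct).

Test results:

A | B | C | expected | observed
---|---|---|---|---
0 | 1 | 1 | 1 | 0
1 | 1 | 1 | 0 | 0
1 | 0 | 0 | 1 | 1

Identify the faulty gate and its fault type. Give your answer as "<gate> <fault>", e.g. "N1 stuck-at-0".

N1 stuck-at-1

Fault-free values for test 1 (A=0, B=1, C=1): N0=0, N1=0, N2=1, N3=1, giving Y=1. Observed 0.
Test 1: faults giving observed 0 are {N1 stuck-at-1, N1 inverted output, N2 stuck-at-0, N2 inverted output, N3 stuck-at-0, N3 inverted output}.
Test 2 (A=1, B=1, C=1): fault-free N0=0, N1=1, N2=1, N3=0 → 0; observed 0. Eliminates N1 inverted output, N2 stuck-at-0, N2 inverted output, N3 inverted output.
Test 3 (A=1, B=0, C=0): fault-free N0=1, N1=0, N2=1, N3=1 → 1; observed 1. Eliminates N3 stuck-at-0.
Only N1 stuck-at-1 is consistent with every test.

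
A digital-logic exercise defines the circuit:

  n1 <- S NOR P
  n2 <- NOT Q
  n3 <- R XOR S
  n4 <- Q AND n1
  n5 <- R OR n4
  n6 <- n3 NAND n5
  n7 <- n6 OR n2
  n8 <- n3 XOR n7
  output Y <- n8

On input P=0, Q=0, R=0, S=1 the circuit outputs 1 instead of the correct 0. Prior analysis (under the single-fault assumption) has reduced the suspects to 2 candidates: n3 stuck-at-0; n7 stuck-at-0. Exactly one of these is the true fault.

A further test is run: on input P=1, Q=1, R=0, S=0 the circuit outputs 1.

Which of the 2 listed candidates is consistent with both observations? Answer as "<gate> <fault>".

Evaluate each candidate on input P=1, Q=1, R=0, S=0:
  n3 stuck-at-0: n1=0, n2=0, n3=0 [stuck-at-0], n4=0, n5=0, n6=1, n7=1, n8=1 → 1 — matches
  n7 stuck-at-0: n1=0, n2=0, n3=0, n4=0, n5=0, n6=1, n7=0 [stuck-at-0], n8=0 → 0 — eliminated
Only n3 stuck-at-0 reproduces the observed 1.

n3 stuck-at-0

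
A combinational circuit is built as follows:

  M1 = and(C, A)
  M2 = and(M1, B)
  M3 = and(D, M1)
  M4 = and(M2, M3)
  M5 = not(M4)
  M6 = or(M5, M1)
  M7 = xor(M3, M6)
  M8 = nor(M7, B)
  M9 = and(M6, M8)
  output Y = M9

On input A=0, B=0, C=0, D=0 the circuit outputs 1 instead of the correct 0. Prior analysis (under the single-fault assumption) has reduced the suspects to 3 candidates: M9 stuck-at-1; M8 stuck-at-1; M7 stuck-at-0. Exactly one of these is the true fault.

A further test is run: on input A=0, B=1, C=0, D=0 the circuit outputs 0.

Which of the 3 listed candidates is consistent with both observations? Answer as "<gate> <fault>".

M7 stuck-at-0

Evaluate each candidate on input A=0, B=1, C=0, D=0:
  M9 stuck-at-1: M1=0, M2=0, M3=0, M4=0, M5=1, M6=1, M7=1, M8=0, M9=1 [stuck-at-1] → 1 — eliminated
  M8 stuck-at-1: M1=0, M2=0, M3=0, M4=0, M5=1, M6=1, M7=1, M8=1 [stuck-at-1], M9=1 → 1 — eliminated
  M7 stuck-at-0: M1=0, M2=0, M3=0, M4=0, M5=1, M6=1, M7=0 [stuck-at-0], M8=0, M9=0 → 0 — matches
Only M7 stuck-at-0 reproduces the observed 0.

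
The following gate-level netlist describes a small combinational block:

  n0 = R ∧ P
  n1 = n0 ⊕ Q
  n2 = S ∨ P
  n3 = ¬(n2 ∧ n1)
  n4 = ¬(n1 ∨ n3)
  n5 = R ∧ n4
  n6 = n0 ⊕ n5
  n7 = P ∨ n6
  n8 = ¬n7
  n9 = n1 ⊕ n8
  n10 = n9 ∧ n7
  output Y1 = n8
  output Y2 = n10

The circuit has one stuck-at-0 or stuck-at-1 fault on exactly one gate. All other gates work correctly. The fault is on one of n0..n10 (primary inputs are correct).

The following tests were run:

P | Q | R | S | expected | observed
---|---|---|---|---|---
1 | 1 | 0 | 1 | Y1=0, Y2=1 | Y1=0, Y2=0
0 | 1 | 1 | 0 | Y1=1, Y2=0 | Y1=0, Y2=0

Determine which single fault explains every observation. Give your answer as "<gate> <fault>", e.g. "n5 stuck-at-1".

n0 stuck-at-1

Fault-free values for test 1 (P=1, Q=1, R=0, S=1): n0=0, n1=1, n2=1, n3=0, n4=0, n5=0, n6=0, n7=1, n8=0, n9=1, n10=1, giving Y1=0, Y2=1. Observed Y1=0, Y2=0.
Test 1: faults giving observed Y1=0, Y2=0 are {n0 stuck-at-1, n1 stuck-at-0, n9 stuck-at-0, n10 stuck-at-0}.
Test 2 (P=0, Q=1, R=1, S=0): fault-free n0=0, n1=1, n2=0, n3=1, n4=0, n5=0, n6=0, n7=0, n8=1, n9=0, n10=0 → Y1=1, Y2=0; observed Y1=0, Y2=0. Eliminates n1 stuck-at-0, n9 stuck-at-0, n10 stuck-at-0.
Only n0 stuck-at-1 is consistent with every test.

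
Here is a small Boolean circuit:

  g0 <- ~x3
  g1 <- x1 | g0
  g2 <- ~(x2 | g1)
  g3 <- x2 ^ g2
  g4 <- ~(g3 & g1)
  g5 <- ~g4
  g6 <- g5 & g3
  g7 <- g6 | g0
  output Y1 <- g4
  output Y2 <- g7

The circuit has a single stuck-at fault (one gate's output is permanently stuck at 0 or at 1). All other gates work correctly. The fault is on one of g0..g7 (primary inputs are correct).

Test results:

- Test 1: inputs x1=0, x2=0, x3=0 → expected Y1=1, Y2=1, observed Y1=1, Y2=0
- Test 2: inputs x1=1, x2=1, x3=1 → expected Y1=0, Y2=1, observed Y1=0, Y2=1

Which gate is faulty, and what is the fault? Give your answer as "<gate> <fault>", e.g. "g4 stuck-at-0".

g0 stuck-at-0

Fault-free values for test 1 (x1=0, x2=0, x3=0): g0=1, g1=1, g2=0, g3=0, g4=1, g5=0, g6=0, g7=1, giving Y1=1, Y2=1. Observed Y1=1, Y2=0.
Test 1: faults giving observed Y1=1, Y2=0 are {g0 stuck-at-0, g7 stuck-at-0}.
Test 2 (x1=1, x2=1, x3=1): fault-free g0=0, g1=1, g2=0, g3=1, g4=0, g5=1, g6=1, g7=1 → Y1=0, Y2=1; observed Y1=0, Y2=1. Eliminates g7 stuck-at-0.
Only g0 stuck-at-0 is consistent with every test.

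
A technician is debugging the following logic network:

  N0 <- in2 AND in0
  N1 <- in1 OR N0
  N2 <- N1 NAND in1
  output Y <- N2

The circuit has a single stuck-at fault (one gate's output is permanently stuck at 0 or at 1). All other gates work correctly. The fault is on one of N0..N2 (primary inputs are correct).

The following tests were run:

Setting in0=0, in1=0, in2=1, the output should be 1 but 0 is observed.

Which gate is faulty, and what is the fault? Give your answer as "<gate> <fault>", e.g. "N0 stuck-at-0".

N2 stuck-at-0

Fault-free values for test 1 (in0=0, in1=0, in2=1): N0=0, N1=0, N2=1, giving Y=1. Observed 0.
Test 1: faults giving observed 0 are {N2 stuck-at-0}.
Only N2 stuck-at-0 is consistent with every test.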